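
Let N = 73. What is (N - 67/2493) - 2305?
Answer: -5564443/2493 ≈ -2232.0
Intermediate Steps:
(N - 67/2493) - 2305 = (73 - 67/2493) - 2305 = 181922/2493 - 2305 = -5564443/2493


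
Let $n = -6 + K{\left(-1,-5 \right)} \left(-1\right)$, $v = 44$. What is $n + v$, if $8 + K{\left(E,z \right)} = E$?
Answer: $47$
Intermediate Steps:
$K{\left(E,z \right)} = -8 + E$
$n = 3$ ($n = -6 + \left(-8 - 1\right) \left(-1\right) = -6 - -9 = -6 + 9 = 3$)
$n + v = 3 + 44 = 47$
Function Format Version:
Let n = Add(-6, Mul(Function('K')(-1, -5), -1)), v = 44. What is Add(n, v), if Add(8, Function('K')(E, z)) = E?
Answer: 47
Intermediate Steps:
Function('K')(E, z) = Add(-8, E)
n = 3 (n = Add(-6, Mul(Add(-8, -1), -1)) = Add(-6, Mul(-9, -1)) = Add(-6, 9) = 3)
Add(n, v) = Add(3, 44) = 47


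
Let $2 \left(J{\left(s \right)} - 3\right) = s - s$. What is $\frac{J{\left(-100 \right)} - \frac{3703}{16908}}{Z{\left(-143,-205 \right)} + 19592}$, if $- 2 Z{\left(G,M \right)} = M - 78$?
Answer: $\frac{47021}{333654018} \approx 0.00014093$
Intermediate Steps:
$J{\left(s \right)} = 3$ ($J{\left(s \right)} = 3 + \frac{s - s}{2} = 3 + \frac{1}{2} \cdot 0 = 3 + 0 = 3$)
$Z{\left(G,M \right)} = 39 - \frac{M}{2}$ ($Z{\left(G,M \right)} = - \frac{M - 78}{2} = - \frac{-78 + M}{2} = 39 - \frac{M}{2}$)
$\frac{J{\left(-100 \right)} - \frac{3703}{16908}}{Z{\left(-143,-205 \right)} + 19592} = \frac{3 - \frac{3703}{16908}}{\left(39 - - \frac{205}{2}\right) + 19592} = \frac{3 - \frac{3703}{16908}}{\left(39 + \frac{205}{2}\right) + 19592} = \frac{3 - \frac{3703}{16908}}{\frac{283}{2} + 19592} = \frac{47021}{16908 \cdot \frac{39467}{2}} = \frac{47021}{16908} \cdot \frac{2}{39467} = \frac{47021}{333654018}$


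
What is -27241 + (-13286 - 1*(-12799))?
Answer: -27728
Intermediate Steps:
-27241 + (-13286 - 1*(-12799)) = -27241 + (-13286 + 12799) = -27241 - 487 = -27728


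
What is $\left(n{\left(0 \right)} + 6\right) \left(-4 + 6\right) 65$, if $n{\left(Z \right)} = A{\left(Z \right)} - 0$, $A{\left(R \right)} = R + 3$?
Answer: $1170$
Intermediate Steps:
$A{\left(R \right)} = 3 + R$
$n{\left(Z \right)} = 3 + Z$ ($n{\left(Z \right)} = \left(3 + Z\right) - 0 = \left(3 + Z\right) + 0 = 3 + Z$)
$\left(n{\left(0 \right)} + 6\right) \left(-4 + 6\right) 65 = \left(\left(3 + 0\right) + 6\right) \left(-4 + 6\right) 65 = \left(3 + 6\right) 2 \cdot 65 = 9 \cdot 2 \cdot 65 = 18 \cdot 65 = 1170$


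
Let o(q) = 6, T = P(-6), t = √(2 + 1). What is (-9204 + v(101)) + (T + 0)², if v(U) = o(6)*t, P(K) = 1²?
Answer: -9203 + 6*√3 ≈ -9192.6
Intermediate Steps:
P(K) = 1
t = √3 ≈ 1.7320
T = 1
v(U) = 6*√3
(-9204 + v(101)) + (T + 0)² = (-9204 + 6*√3) + (1 + 0)² = (-9204 + 6*√3) + 1² = (-9204 + 6*√3) + 1 = -9203 + 6*√3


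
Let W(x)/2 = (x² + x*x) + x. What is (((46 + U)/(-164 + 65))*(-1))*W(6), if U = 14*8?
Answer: 8216/33 ≈ 248.97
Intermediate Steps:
U = 112
W(x) = 2*x + 4*x² (W(x) = 2*((x² + x*x) + x) = 2*((x² + x²) + x) = 2*(2*x² + x) = 2*(x + 2*x²) = 2*x + 4*x²)
(((46 + U)/(-164 + 65))*(-1))*W(6) = (((46 + 112)/(-164 + 65))*(-1))*(2*6*(1 + 2*6)) = ((158/(-99))*(-1))*(2*6*(1 + 12)) = ((158*(-1/99))*(-1))*(2*6*13) = -158/99*(-1)*156 = (158/99)*156 = 8216/33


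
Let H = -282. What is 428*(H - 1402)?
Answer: -720752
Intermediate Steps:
428*(H - 1402) = 428*(-282 - 1402) = 428*(-1684) = -720752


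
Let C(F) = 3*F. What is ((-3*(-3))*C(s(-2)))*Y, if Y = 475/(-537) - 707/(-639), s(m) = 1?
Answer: 76134/12709 ≈ 5.9906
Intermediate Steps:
Y = 25378/114381 (Y = 475*(-1/537) - 707*(-1/639) = -475/537 + 707/639 = 25378/114381 ≈ 0.22187)
((-3*(-3))*C(s(-2)))*Y = ((-3*(-3))*(3*1))*(25378/114381) = (9*3)*(25378/114381) = 27*(25378/114381) = 76134/12709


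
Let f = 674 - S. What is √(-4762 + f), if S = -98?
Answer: I*√3990 ≈ 63.166*I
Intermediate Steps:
f = 772 (f = 674 - 1*(-98) = 674 + 98 = 772)
√(-4762 + f) = √(-4762 + 772) = √(-3990) = I*√3990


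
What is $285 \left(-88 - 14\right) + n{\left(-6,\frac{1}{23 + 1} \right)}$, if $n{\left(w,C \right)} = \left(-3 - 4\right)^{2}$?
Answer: $-29021$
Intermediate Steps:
$n{\left(w,C \right)} = 49$ ($n{\left(w,C \right)} = \left(-7\right)^{2} = 49$)
$285 \left(-88 - 14\right) + n{\left(-6,\frac{1}{23 + 1} \right)} = 285 \left(-88 - 14\right) + 49 = 285 \left(-102\right) + 49 = -29070 + 49 = -29021$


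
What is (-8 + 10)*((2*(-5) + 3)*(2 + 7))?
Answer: -126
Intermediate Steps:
(-8 + 10)*((2*(-5) + 3)*(2 + 7)) = 2*((-10 + 3)*9) = 2*(-7*9) = 2*(-63) = -126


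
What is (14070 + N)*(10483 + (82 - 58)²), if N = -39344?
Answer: -279505166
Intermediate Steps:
(14070 + N)*(10483 + (82 - 58)²) = (14070 - 39344)*(10483 + (82 - 58)²) = -25274*(10483 + 24²) = -25274*(10483 + 576) = -25274*11059 = -279505166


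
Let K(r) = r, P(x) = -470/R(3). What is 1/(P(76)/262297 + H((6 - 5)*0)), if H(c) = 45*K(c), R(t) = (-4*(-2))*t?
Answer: -3147564/235 ≈ -13394.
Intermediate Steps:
R(t) = 8*t
P(x) = -235/12 (P(x) = -470/(8*3) = -470/24 = -470*1/24 = -235/12)
H(c) = 45*c
1/(P(76)/262297 + H((6 - 5)*0)) = 1/(-235/12/262297 + 45*((6 - 5)*0)) = 1/(-235/12*1/262297 + 45*(1*0)) = 1/(-235/3147564 + 45*0) = 1/(-235/3147564 + 0) = 1/(-235/3147564) = -3147564/235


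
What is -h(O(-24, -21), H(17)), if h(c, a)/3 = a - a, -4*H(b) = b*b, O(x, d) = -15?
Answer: 0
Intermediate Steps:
H(b) = -b**2/4 (H(b) = -b*b/4 = -b**2/4)
h(c, a) = 0 (h(c, a) = 3*(a - a) = 3*0 = 0)
-h(O(-24, -21), H(17)) = -1*0 = 0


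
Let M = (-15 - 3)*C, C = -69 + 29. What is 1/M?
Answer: 1/720 ≈ 0.0013889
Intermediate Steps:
C = -40
M = 720 (M = (-15 - 3)*(-40) = -18*(-40) = 720)
1/M = 1/720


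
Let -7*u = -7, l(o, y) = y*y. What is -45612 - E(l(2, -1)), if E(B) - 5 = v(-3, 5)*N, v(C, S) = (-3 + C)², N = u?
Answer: -45653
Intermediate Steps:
l(o, y) = y²
u = 1 (u = -⅐*(-7) = 1)
N = 1
E(B) = 41 (E(B) = 5 + (-3 - 3)²*1 = 5 + (-6)²*1 = 5 + 36*1 = 5 + 36 = 41)
-45612 - E(l(2, -1)) = -45612 - 1*41 = -45612 - 41 = -45653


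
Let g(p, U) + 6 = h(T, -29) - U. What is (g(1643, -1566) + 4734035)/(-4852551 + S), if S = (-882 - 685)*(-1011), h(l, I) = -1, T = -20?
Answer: -2367797/1634157 ≈ -1.4489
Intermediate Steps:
S = 1584237 (S = -1567*(-1011) = 1584237)
g(p, U) = -7 - U (g(p, U) = -6 + (-1 - U) = -7 - U)
(g(1643, -1566) + 4734035)/(-4852551 + S) = ((-7 - 1*(-1566)) + 4734035)/(-4852551 + 1584237) = ((-7 + 1566) + 4734035)/(-3268314) = (1559 + 4734035)*(-1/3268314) = 4735594*(-1/3268314) = -2367797/1634157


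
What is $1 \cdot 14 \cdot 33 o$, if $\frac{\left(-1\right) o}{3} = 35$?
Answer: $-48510$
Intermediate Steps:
$o = -105$ ($o = \left(-3\right) 35 = -105$)
$1 \cdot 14 \cdot 33 o = 1 \cdot 14 \cdot 33 \left(-105\right) = 14 \cdot 33 \left(-105\right) = 462 \left(-105\right) = -48510$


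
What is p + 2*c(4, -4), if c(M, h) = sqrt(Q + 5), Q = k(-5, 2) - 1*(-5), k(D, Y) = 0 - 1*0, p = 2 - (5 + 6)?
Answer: -9 + 2*sqrt(10) ≈ -2.6754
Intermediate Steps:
p = -9 (p = 2 - 1*11 = 2 - 11 = -9)
k(D, Y) = 0 (k(D, Y) = 0 + 0 = 0)
Q = 5 (Q = 0 - 1*(-5) = 0 + 5 = 5)
c(M, h) = sqrt(10) (c(M, h) = sqrt(5 + 5) = sqrt(10))
p + 2*c(4, -4) = -9 + 2*sqrt(10)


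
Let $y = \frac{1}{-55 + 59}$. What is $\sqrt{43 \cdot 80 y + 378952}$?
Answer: $2 \sqrt{94953} \approx 616.29$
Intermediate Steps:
$y = \frac{1}{4} \approx 0.25$
$\sqrt{43 \cdot 80 y + 378952} = \sqrt{43 \cdot 80 \cdot \frac{1}{4} + 378952} = \sqrt{3440 \cdot \frac{1}{4} + 378952} = \sqrt{860 + 378952} = \sqrt{379812} = 2 \sqrt{94953}$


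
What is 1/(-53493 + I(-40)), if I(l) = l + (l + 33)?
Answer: -1/53540 ≈ -1.8678e-5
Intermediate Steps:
I(l) = 33 + 2*l (I(l) = l + (33 + l) = 33 + 2*l)
1/(-53493 + I(-40)) = 1/(-53493 + (33 + 2*(-40))) = 1/(-53493 + (33 - 80)) = 1/(-53493 - 47) = 1/(-53540) = -1/53540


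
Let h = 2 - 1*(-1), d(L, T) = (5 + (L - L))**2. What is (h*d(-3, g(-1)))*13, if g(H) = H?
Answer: 975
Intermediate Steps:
d(L, T) = 25 (d(L, T) = (5 + 0)**2 = 5**2 = 25)
h = 3 (h = 2 + 1 = 3)
(h*d(-3, g(-1)))*13 = (3*25)*13 = 75*13 = 975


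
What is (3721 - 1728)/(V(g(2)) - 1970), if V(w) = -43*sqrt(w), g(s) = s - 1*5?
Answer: -3926210/3886447 + 85699*I*sqrt(3)/3886447 ≈ -1.0102 + 0.038193*I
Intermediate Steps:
g(s) = -5 + s (g(s) = s - 5 = -5 + s)
(3721 - 1728)/(V(g(2)) - 1970) = (3721 - 1728)/(-43*sqrt(-5 + 2) - 1970) = 1993/(-43*I*sqrt(3) - 1970) = 1993/(-1970 - 43*I*sqrt(3))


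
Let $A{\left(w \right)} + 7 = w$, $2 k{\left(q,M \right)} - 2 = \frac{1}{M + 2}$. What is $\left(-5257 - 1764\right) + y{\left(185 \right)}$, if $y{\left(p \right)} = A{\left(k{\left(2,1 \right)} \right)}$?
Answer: $- \frac{42161}{6} \approx -7026.8$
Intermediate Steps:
$k{\left(q,M \right)} = 1 + \frac{1}{2 \left(2 + M\right)}$ ($k{\left(q,M \right)} = 1 + \frac{1}{2 \left(M + 2\right)} = 1 + \frac{1}{2 \left(2 + M\right)}$)
$A{\left(w \right)} = -7 + w$
$y{\left(p \right)} = - \frac{35}{6}$ ($y{\left(p \right)} = -7 + \frac{\frac{5}{2} + 1}{2 + 1} = -7 + \frac{1}{3} \cdot \frac{7}{2} = -7 + \frac{7}{6} = - \frac{35}{6}$)
$\left(-5257 - 1764\right) + y{\left(185 \right)} = \left(-5257 - 1764\right) - \frac{35}{6} = -7021 - \frac{35}{6} = - \frac{42161}{6}$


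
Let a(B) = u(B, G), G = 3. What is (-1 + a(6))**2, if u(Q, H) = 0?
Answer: 1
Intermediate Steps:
a(B) = 0
(-1 + a(6))**2 = (-1 + 0)**2 = (-1)**2 = 1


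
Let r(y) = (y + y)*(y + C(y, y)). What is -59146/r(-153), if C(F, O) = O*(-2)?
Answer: 29573/23409 ≈ 1.2633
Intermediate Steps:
C(F, O) = -2*O
r(y) = -2*y² (r(y) = (y + y)*(y - 2*y) = (2*y)*(-y) = -2*y²)
-59146/r(-153) = -59146/((-2*(-153)²)) = -59146/((-2*23409)) = -59146/(-46818) = -59146*(-1/46818) = 29573/23409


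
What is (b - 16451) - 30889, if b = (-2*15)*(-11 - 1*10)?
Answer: -46710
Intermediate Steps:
b = 630 (b = -30*(-11 - 10) = -30*(-21) = 630)
(b - 16451) - 30889 = (630 - 16451) - 30889 = -15821 - 30889 = -46710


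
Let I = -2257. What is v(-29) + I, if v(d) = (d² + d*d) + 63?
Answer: -512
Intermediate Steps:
v(d) = 63 + 2*d² (v(d) = (d² + d²) + 63 = 2*d² + 63 = 63 + 2*d²)
v(-29) + I = (63 + 2*(-29)²) - 2257 = (63 + 2*841) - 2257 = (63 + 1682) - 2257 = 1745 - 2257 = -512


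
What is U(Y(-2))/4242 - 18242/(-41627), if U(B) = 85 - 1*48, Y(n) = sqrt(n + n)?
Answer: 78922763/176581734 ≈ 0.44695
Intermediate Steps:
Y(n) = sqrt(2)*sqrt(n) (Y(n) = sqrt(2*n) = sqrt(2)*sqrt(n))
U(B) = 37 (U(B) = 85 - 48 = 37)
U(Y(-2))/4242 - 18242/(-41627) = 37/4242 - 18242/(-41627) = 37*(1/4242) - 18242*(-1/41627) = 37/4242 + 18242/41627 = 78922763/176581734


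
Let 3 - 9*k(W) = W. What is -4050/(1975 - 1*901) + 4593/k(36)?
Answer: -2473866/1969 ≈ -1256.4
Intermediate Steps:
k(W) = 1/3 - W/9
-4050/(1975 - 1*901) + 4593/k(36) = -4050/(1975 - 1*901) + 4593/(1/3 - 1/9*36) = -4050/(1975 - 901) + 4593/(1/3 - 4) = -4050/1074 + 4593/(-11/3) = -4050*1/1074 + 4593*(-3/11) = -675/179 - 13779/11 = -2473866/1969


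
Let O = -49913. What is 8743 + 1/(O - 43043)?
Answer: 812714307/92956 ≈ 8743.0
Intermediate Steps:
8743 + 1/(O - 43043) = 8743 + 1/(-49913 - 43043) = 8743 + 1/(-92956) = 8743 - 1/92956 = 812714307/92956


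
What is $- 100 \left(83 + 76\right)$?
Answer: $-15900$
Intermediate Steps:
$- 100 \left(83 + 76\right) = \left(-100\right) 159 = -15900$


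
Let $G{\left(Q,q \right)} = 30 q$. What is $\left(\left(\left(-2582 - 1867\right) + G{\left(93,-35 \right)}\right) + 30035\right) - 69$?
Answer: $24467$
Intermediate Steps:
$\left(\left(\left(-2582 - 1867\right) + G{\left(93,-35 \right)}\right) + 30035\right) - 69 = \left(\left(\left(-2582 - 1867\right) + 30 \left(-35\right)\right) + 30035\right) - 69 = \left(\left(-4449 - 1050\right) + 30035\right) - 69 = \left(-5499 + 30035\right) - 69 = 24536 - 69 = 24467$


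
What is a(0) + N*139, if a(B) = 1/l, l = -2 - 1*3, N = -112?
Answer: -77841/5 ≈ -15568.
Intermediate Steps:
l = -5 (l = -2 - 3 = -5)
a(B) = -⅕ (a(B) = 1/(-5) = -⅕)
a(0) + N*139 = -⅕ - 112*139 = -⅕ - 15568 = -77841/5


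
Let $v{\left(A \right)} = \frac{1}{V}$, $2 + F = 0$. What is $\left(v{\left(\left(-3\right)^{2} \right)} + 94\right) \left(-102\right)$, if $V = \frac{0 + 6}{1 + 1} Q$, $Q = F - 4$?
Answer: $- \frac{28747}{3} \approx -9582.3$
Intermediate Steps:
$F = -2$ ($F = -2 + 0 = -2$)
$Q = -6$ ($Q = -2 - 4 = -6$)
$V = -18$ ($V = \frac{0 + 6}{1 + 1} \left(-6\right) = \frac{6}{2} \left(-6\right) = 6 \cdot \frac{1}{2} \left(-6\right) = 3 \left(-6\right) = -18$)
$v{\left(A \right)} = - \frac{1}{18}$ ($v{\left(A \right)} = \frac{1}{-18} = - \frac{1}{18}$)
$\left(v{\left(\left(-3\right)^{2} \right)} + 94\right) \left(-102\right) = \left(- \frac{1}{18} + 94\right) \left(-102\right) = \frac{1691}{18} \left(-102\right) = - \frac{28747}{3}$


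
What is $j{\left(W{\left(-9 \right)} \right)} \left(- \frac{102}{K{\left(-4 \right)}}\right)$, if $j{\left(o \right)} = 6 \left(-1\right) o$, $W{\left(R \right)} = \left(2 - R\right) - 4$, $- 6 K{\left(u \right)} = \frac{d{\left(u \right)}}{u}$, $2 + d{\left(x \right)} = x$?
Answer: $-17136$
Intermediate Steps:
$d{\left(x \right)} = -2 + x$
$K{\left(u \right)} = - \frac{-2 + u}{6 u}$ ($K{\left(u \right)} = - \frac{\left(-2 + u\right) \frac{1}{u}}{6} = - \frac{\frac{1}{u} \left(-2 + u\right)}{6} = - \frac{-2 + u}{6 u}$)
$W{\left(R \right)} = -2 - R$ ($W{\left(R \right)} = \left(2 - R\right) - 4 = -2 - R$)
$j{\left(o \right)} = - 6 o$
$j{\left(W{\left(-9 \right)} \right)} \left(- \frac{102}{K{\left(-4 \right)}}\right) = - 6 \left(-2 - -9\right) \left(- \frac{102}{\frac{1}{6} \frac{1}{-4} \left(2 - -4\right)}\right) = - 6 \left(-2 + 9\right) \left(- \frac{102}{\frac{1}{6} \left(- \frac{1}{4}\right) \left(2 + 4\right)}\right) = \left(-6\right) 7 \left(- \frac{102}{\frac{1}{6} \left(- \frac{1}{4}\right) 6}\right) = - 42 \left(- \frac{102}{- \frac{1}{4}}\right) = - 42 \left(\left(-102\right) \left(-4\right)\right) = \left(-42\right) 408 = -17136$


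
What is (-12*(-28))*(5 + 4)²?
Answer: 27216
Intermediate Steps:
(-12*(-28))*(5 + 4)² = 336*9² = 336*81 = 27216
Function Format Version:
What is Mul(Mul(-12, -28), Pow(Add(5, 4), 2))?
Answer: 27216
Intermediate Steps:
Mul(Mul(-12, -28), Pow(Add(5, 4), 2)) = Mul(336, Pow(9, 2)) = Mul(336, 81) = 27216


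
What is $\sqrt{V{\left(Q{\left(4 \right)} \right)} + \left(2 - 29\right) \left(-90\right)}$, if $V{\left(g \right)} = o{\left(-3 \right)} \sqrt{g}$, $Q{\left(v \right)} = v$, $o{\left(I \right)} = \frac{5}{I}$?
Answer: $\frac{4 \sqrt{1365}}{3} \approx 49.261$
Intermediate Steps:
$V{\left(g \right)} = - \frac{5 \sqrt{g}}{3}$ ($V{\left(g \right)} = \frac{5}{-3} \sqrt{g} = 5 \left(- \frac{1}{3}\right) \sqrt{g} = - \frac{5 \sqrt{g}}{3}$)
$\sqrt{V{\left(Q{\left(4 \right)} \right)} + \left(2 - 29\right) \left(-90\right)} = \sqrt{- \frac{5 \sqrt{4}}{3} + \left(2 - 29\right) \left(-90\right)} = \sqrt{\left(- \frac{5}{3}\right) 2 - -2430} = \sqrt{- \frac{10}{3} + 2430} = \sqrt{\frac{7280}{3}} = \frac{4 \sqrt{1365}}{3}$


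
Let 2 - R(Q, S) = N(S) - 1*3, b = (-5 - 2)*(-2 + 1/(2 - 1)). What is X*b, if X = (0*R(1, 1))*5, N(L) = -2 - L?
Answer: 0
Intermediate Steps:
b = 7 (b = -7*(-2 + 1/1) = -7*(-2 + 1) = -7*(-1) = 7)
R(Q, S) = 7 + S (R(Q, S) = 2 - ((-2 - S) - 1*3) = 2 - ((-2 - S) - 3) = 2 - (-5 - S) = 2 + (5 + S) = 7 + S)
X = 0 (X = (0*(7 + 1))*5 = (0*8)*5 = 0*5 = 0)
X*b = 0*7 = 0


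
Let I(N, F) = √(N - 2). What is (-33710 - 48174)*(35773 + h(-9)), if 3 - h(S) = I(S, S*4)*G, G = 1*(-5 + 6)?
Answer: -2929481984 + 81884*I*√11 ≈ -2.9295e+9 + 2.7158e+5*I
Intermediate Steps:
G = 1 (G = 1*1 = 1)
I(N, F) = √(-2 + N)
h(S) = 3 - √(-2 + S)
(-33710 - 48174)*(35773 + h(-9)) = (-33710 - 48174)*(35773 + (3 - √(-2 - 9))) = -81884*(35773 + (3 - √(-11))) = -81884*(35773 + (3 - I*√11)) = -81884*(35776 - I*√11) = -2929481984 + 81884*I*√11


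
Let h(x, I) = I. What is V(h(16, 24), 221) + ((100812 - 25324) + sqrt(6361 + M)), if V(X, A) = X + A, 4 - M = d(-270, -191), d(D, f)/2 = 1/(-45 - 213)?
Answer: 75733 + sqrt(105920094)/129 ≈ 75813.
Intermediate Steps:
d(D, f) = -1/129 (d(D, f) = 2/(-45 - 213) = 2/(-258) = 2*(-1/258) = -1/129)
M = 517/129 (M = 4 - 1*(-1/129) = 4 + 1/129 = 517/129 ≈ 4.0078)
V(X, A) = A + X
V(h(16, 24), 221) + ((100812 - 25324) + sqrt(6361 + M)) = (221 + 24) + ((100812 - 25324) + sqrt(6361 + 517/129)) = 245 + (75488 + sqrt(821086/129)) = 245 + (75488 + sqrt(105920094)/129) = 75733 + sqrt(105920094)/129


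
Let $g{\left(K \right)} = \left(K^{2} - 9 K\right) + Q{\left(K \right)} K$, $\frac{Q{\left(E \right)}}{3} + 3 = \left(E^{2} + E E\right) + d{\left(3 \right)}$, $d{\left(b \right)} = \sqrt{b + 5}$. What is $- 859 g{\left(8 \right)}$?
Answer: $-2570128 - 41232 \sqrt{2} \approx -2.6284 \cdot 10^{6}$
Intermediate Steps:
$d{\left(b \right)} = \sqrt{5 + b}$
$Q{\left(E \right)} = -9 + 6 \sqrt{2} + 6 E^{2}$ ($Q{\left(E \right)} = -9 + 3 \left(\left(E^{2} + E E\right) + \sqrt{5 + 3}\right) = -9 + 3 \left(\left(E^{2} + E^{2}\right) + \sqrt{8}\right) = -9 + 3 \left(2 E^{2} + 2 \sqrt{2}\right) = -9 + 3 \left(2 \sqrt{2} + 2 E^{2}\right) = -9 + \left(6 \sqrt{2} + 6 E^{2}\right) = -9 + 6 \sqrt{2} + 6 E^{2}$)
$g{\left(K \right)} = K^{2} - 9 K + K \left(-9 + 6 \sqrt{2} + 6 K^{2}\right)$ ($g{\left(K \right)} = \left(K^{2} - 9 K\right) + \left(-9 + 6 \sqrt{2} + 6 K^{2}\right) K = \left(K^{2} - 9 K\right) + K \left(-9 + 6 \sqrt{2} + 6 K^{2}\right) = K^{2} - 9 K + K \left(-9 + 6 \sqrt{2} + 6 K^{2}\right)$)
$- 859 g{\left(8 \right)} = - 859 \cdot 8 \left(-18 + 8 + 6 \sqrt{2} + 6 \cdot 8^{2}\right) = - 859 \cdot 8 \left(-18 + 8 + 6 \sqrt{2} + 6 \cdot 64\right) = - 859 \cdot 8 \left(-18 + 8 + 6 \sqrt{2} + 384\right) = - 859 \cdot 8 \left(374 + 6 \sqrt{2}\right) = - 859 \left(2992 + 48 \sqrt{2}\right) = -2570128 - 41232 \sqrt{2}$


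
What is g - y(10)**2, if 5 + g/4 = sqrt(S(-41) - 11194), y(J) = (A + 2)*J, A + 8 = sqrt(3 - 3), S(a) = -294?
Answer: -3620 + 16*I*sqrt(718) ≈ -3620.0 + 428.73*I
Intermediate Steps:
A = -8 (A = -8 + sqrt(3 - 3) = -8 + sqrt(0) = -8 + 0 = -8)
y(J) = -6*J (y(J) = (-8 + 2)*J = -6*J)
g = -20 + 16*I*sqrt(718) (g = -20 + 4*sqrt(-294 - 11194) = -20 + 4*sqrt(-11488) = -20 + 4*(4*I*sqrt(718)) = -20 + 16*I*sqrt(718) ≈ -20.0 + 428.73*I)
g - y(10)**2 = (-20 + 16*I*sqrt(718)) - (-6*10)**2 = (-20 + 16*I*sqrt(718)) - 1*(-60)**2 = (-20 + 16*I*sqrt(718)) - 1*3600 = (-20 + 16*I*sqrt(718)) - 3600 = -3620 + 16*I*sqrt(718)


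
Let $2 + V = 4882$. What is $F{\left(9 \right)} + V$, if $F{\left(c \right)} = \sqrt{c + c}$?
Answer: $4880 + 3 \sqrt{2} \approx 4884.2$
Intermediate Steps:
$V = 4880$ ($V = -2 + 4882 = 4880$)
$F{\left(c \right)} = \sqrt{2} \sqrt{c}$ ($F{\left(c \right)} = \sqrt{2 c} = \sqrt{2} \sqrt{c}$)
$F{\left(9 \right)} + V = \sqrt{2} \sqrt{9} + 4880 = \sqrt{2} \cdot 3 + 4880 = 3 \sqrt{2} + 4880 = 4880 + 3 \sqrt{2}$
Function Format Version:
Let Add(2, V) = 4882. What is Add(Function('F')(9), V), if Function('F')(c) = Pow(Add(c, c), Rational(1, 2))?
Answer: Add(4880, Mul(3, Pow(2, Rational(1, 2)))) ≈ 4884.2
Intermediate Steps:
V = 4880 (V = Add(-2, 4882) = 4880)
Function('F')(c) = Mul(Pow(2, Rational(1, 2)), Pow(c, Rational(1, 2))) (Function('F')(c) = Pow(Mul(2, c), Rational(1, 2)) = Mul(Pow(2, Rational(1, 2)), Pow(c, Rational(1, 2))))
Add(Function('F')(9), V) = Add(Mul(Pow(2, Rational(1, 2)), Pow(9, Rational(1, 2))), 4880) = Add(Mul(Pow(2, Rational(1, 2)), 3), 4880) = Add(Mul(3, Pow(2, Rational(1, 2))), 4880) = Add(4880, Mul(3, Pow(2, Rational(1, 2))))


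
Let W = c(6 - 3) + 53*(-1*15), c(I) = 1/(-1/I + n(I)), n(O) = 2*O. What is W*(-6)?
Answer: 81072/17 ≈ 4768.9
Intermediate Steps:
c(I) = 1/(-1/I + 2*I)
W = -13512/17 (W = (6 - 3)/(-1 + 2*(6 - 3)²) + 53*(-1*15) = 3/(-1 + 2*3²) + 53*(-15) = 3/(-1 + 2*9) - 795 = 3/(-1 + 18) - 795 = 3/17 - 795 = -13512/17 ≈ -794.82)
W*(-6) = -13512/17*(-6) = 81072/17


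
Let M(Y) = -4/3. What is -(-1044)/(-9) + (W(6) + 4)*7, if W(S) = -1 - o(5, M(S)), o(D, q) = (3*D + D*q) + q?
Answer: -144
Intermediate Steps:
M(Y) = -4/3 (M(Y) = -4*⅓ = -4/3)
o(D, q) = q + 3*D + D*q
W(S) = -8 (W(S) = -1 - (-4/3 + 3*5 + 5*(-4/3)) = -1 - (-4/3 + 15 - 20/3) = -1 - 1*7 = -1 - 7 = -8)
-(-1044)/(-9) + (W(6) + 4)*7 = -(-1044)/(-9) + (-8 + 4)*7 = -(-1044)*(-1)/9 - 4*7 = -58*2 - 28 = -116 - 28 = -144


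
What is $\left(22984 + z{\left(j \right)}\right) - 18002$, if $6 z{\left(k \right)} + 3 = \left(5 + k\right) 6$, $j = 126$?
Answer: $\frac{10225}{2} \approx 5112.5$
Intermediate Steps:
$z{\left(k \right)} = \frac{9}{2} + k$ ($z{\left(k \right)} = - \frac{1}{2} + \frac{\left(5 + k\right) 6}{6} = - \frac{1}{2} + \frac{30 + 6 k}{6} = - \frac{1}{2} + \left(5 + k\right) = \frac{9}{2} + k$)
$\left(22984 + z{\left(j \right)}\right) - 18002 = \left(22984 + \left(\frac{9}{2} + 126\right)\right) - 18002 = \left(22984 + \frac{261}{2}\right) - 18002 = \frac{46229}{2} - 18002 = \frac{10225}{2}$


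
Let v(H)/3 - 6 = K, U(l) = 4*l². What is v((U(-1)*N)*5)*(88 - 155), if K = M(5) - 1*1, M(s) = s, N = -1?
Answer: -2010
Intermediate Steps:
K = 4 (K = 5 - 1*1 = 5 - 1 = 4)
v(H) = 30 (v(H) = 18 + 3*4 = 18 + 12 = 30)
v((U(-1)*N)*5)*(88 - 155) = 30*(88 - 155) = 30*(-67) = -2010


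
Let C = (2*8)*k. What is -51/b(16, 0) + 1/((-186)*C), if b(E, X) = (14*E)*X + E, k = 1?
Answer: -9487/2976 ≈ -3.1878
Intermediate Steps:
C = 16 (C = (2*8)*1 = 16*1 = 16)
b(E, X) = E + 14*E*X (b(E, X) = 14*E*X + E = E + 14*E*X)
-51/b(16, 0) + 1/((-186)*C) = -51*1/(16*(1 + 14*0)) + 1/(-186*16) = -51*1/(16*(1 + 0)) - 1/186*1/16 = -51/(16*1) - 1/2976 = -51/16 - 1/2976 = -9487/2976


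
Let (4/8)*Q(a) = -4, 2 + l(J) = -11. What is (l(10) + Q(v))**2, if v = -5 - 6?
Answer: 441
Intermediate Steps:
l(J) = -13 (l(J) = -2 - 11 = -13)
v = -11
Q(a) = -8 (Q(a) = 2*(-4) = -8)
(l(10) + Q(v))**2 = (-13 - 8)**2 = (-21)**2 = 441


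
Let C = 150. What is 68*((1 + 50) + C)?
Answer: 13668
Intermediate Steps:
68*((1 + 50) + C) = 68*((1 + 50) + 150) = 68*(51 + 150) = 68*201 = 13668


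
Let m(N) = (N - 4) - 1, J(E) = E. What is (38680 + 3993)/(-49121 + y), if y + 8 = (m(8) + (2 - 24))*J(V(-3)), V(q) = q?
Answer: -42673/49072 ≈ -0.86960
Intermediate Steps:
m(N) = -5 + N (m(N) = (-4 + N) - 1 = -5 + N)
y = 49 (y = -8 + ((-5 + 8) + (2 - 24))*(-3) = -8 + (3 - 22)*(-3) = -8 - 19*(-3) = -8 + 57 = 49)
(38680 + 3993)/(-49121 + y) = (38680 + 3993)/(-49121 + 49) = 42673/(-49072) = 42673*(-1/49072) = -42673/49072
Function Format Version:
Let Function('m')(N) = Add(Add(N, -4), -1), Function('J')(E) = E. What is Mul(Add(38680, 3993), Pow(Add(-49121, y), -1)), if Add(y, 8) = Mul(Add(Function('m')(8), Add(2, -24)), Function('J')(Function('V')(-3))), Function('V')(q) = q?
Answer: Rational(-42673, 49072) ≈ -0.86960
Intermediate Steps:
Function('m')(N) = Add(-5, N) (Function('m')(N) = Add(Add(-4, N), -1) = Add(-5, N))
y = 49 (y = Add(-8, Mul(Add(Add(-5, 8), Add(2, -24)), -3)) = Add(-8, Mul(Add(3, -22), -3)) = Add(-8, Mul(-19, -3)) = Add(-8, 57) = 49)
Mul(Add(38680, 3993), Pow(Add(-49121, y), -1)) = Mul(Add(38680, 3993), Pow(Add(-49121, 49), -1)) = Mul(42673, Pow(-49072, -1)) = Mul(42673, Rational(-1, 49072)) = Rational(-42673, 49072)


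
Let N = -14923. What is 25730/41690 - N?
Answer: 62216560/4169 ≈ 14924.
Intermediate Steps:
25730/41690 - N = 25730/41690 - 1*(-14923) = 25730*(1/41690) + 14923 = 2573/4169 + 14923 = 62216560/4169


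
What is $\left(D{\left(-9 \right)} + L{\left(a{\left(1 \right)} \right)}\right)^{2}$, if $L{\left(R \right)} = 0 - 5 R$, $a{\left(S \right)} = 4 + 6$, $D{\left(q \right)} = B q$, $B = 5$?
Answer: $9025$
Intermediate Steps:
$D{\left(q \right)} = 5 q$
$a{\left(S \right)} = 10$
$L{\left(R \right)} = - 5 R$
$\left(D{\left(-9 \right)} + L{\left(a{\left(1 \right)} \right)}\right)^{2} = \left(5 \left(-9\right) - 50\right)^{2} = \left(-45 - 50\right)^{2} = \left(-95\right)^{2} = 9025$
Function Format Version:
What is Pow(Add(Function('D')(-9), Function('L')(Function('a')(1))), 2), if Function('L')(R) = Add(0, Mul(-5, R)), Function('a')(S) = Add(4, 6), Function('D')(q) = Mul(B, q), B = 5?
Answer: 9025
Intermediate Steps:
Function('D')(q) = Mul(5, q)
Function('a')(S) = 10
Function('L')(R) = Mul(-5, R)
Pow(Add(Function('D')(-9), Function('L')(Function('a')(1))), 2) = Pow(Add(Mul(5, -9), Mul(-5, 10)), 2) = Pow(Add(-45, -50), 2) = Pow(-95, 2) = 9025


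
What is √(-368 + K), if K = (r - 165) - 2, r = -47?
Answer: I*√582 ≈ 24.125*I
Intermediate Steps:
K = -214 (K = (-47 - 165) - 2 = -212 - 2 = -214)
√(-368 + K) = √(-368 - 214) = √(-582) = I*√582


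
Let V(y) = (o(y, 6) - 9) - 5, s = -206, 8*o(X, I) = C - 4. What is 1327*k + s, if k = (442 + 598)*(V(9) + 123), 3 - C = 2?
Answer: 149910984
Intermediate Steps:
C = 1 (C = 3 - 1*2 = 3 - 2 = 1)
o(X, I) = -3/8 (o(X, I) = (1 - 4)/8 = (⅛)*(-3) = -3/8)
V(y) = -115/8 (V(y) = (-3/8 - 9) - 5 = -75/8 - 5 = -115/8)
k = 112970 (k = (442 + 598)*(-115/8 + 123) = 1040*(869/8) = 112970)
1327*k + s = 1327*112970 - 206 = 149911190 - 206 = 149910984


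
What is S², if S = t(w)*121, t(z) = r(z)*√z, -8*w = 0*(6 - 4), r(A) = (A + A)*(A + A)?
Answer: 0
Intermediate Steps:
r(A) = 4*A² (r(A) = (2*A)*(2*A) = 4*A²)
w = 0 (w = -0*(6 - 4) = -0*2 = -⅛*0 = 0)
t(z) = 4*z^(5/2) (t(z) = (4*z²)*√z = 4*z^(5/2))
S = 0 (S = (4*0^(5/2))*121 = (4*0)*121 = 0*121 = 0)
S² = 0² = 0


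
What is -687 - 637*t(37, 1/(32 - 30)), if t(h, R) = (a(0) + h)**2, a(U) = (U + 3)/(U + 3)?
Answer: -920515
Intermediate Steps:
a(U) = 1 (a(U) = (3 + U)/(3 + U) = 1)
t(h, R) = (1 + h)**2
-687 - 637*t(37, 1/(32 - 30)) = -687 - 637*(1 + 37)**2 = -687 - 637*38**2 = -687 - 637*1444 = -687 - 919828 = -920515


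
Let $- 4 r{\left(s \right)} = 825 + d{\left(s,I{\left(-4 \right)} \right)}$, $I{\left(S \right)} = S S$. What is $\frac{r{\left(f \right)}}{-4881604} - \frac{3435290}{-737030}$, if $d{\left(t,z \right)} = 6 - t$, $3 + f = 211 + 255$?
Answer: $\frac{59892118614}{12849602129} \approx 4.661$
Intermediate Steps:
$I{\left(S \right)} = S^{2}$
$f = 463$ ($f = -3 + \left(211 + 255\right) = -3 + 466 = 463$)
$r{\left(s \right)} = - \frac{831}{4} + \frac{s}{4}$ ($r{\left(s \right)} = - \frac{825 - \left(-6 + s\right)}{4} = - \frac{831 - s}{4} = - \frac{831}{4} + \frac{s}{4}$)
$\frac{r{\left(f \right)}}{-4881604} - \frac{3435290}{-737030} = \frac{- \frac{831}{4} + \frac{1}{4} \cdot 463}{-4881604} - \frac{3435290}{-737030} = \left(- \frac{831}{4} + \frac{463}{4}\right) \left(- \frac{1}{4881604}\right) - - \frac{343529}{73703} = \left(-92\right) \left(- \frac{1}{4881604}\right) + \frac{343529}{73703} = \frac{23}{1220401} + \frac{343529}{73703} = \frac{59892118614}{12849602129}$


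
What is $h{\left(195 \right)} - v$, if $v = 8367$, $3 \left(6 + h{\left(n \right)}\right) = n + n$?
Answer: $-8243$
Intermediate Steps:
$h{\left(n \right)} = -6 + \frac{2 n}{3}$ ($h{\left(n \right)} = -6 + \frac{n + n}{3} = -6 + \frac{2 n}{3}$)
$h{\left(195 \right)} - v = \left(-6 + \frac{2}{3} \cdot 195\right) - 8367 = \left(-6 + 130\right) - 8367 = 124 - 8367 = -8243$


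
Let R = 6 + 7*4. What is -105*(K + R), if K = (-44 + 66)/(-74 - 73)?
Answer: -24880/7 ≈ -3554.3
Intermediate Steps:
R = 34 (R = 6 + 28 = 34)
K = -22/147 (K = 22/(-147) = 22*(-1/147) = -22/147 ≈ -0.14966)
-105*(K + R) = -105*(-22/147 + 34) = -105*4976/147 = -24880/7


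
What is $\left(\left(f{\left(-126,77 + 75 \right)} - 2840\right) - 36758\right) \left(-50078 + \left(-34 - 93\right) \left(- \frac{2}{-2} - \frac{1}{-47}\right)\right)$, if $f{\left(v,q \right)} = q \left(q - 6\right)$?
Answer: $\frac{41074017372}{47} \approx 8.7392 \cdot 10^{8}$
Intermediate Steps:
$f{\left(v,q \right)} = q \left(-6 + q\right)$
$\left(\left(f{\left(-126,77 + 75 \right)} - 2840\right) - 36758\right) \left(-50078 + \left(-34 - 93\right) \left(- \frac{2}{-2} - \frac{1}{-47}\right)\right) = \left(\left(\left(77 + 75\right) \left(-6 + \left(77 + 75\right)\right) - 2840\right) - 36758\right) \left(-50078 + \left(-34 - 93\right) \left(- \frac{2}{-2} - \frac{1}{-47}\right)\right) = \left(\left(152 \left(-6 + 152\right) - 2840\right) - 36758\right) \left(-50078 - 127 \left(\left(-2\right) \left(- \frac{1}{2}\right) - - \frac{1}{47}\right)\right) = \left(\left(152 \cdot 146 - 2840\right) - 36758\right) \left(-50078 - 127 \left(1 + \frac{1}{47}\right)\right) = \left(\left(22192 - 2840\right) - 36758\right) \left(-50078 - \frac{6096}{47}\right) = \left(19352 - 36758\right) \left(-50078 - \frac{6096}{47}\right) = \left(-17406\right) \left(- \frac{2359762}{47}\right) = \frac{41074017372}{47}$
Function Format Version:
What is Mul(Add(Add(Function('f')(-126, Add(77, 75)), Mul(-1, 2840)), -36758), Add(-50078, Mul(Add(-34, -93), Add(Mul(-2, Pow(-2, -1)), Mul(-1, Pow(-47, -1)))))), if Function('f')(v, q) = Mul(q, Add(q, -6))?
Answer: Rational(41074017372, 47) ≈ 8.7392e+8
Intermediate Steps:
Function('f')(v, q) = Mul(q, Add(-6, q))
Mul(Add(Add(Function('f')(-126, Add(77, 75)), Mul(-1, 2840)), -36758), Add(-50078, Mul(Add(-34, -93), Add(Mul(-2, Pow(-2, -1)), Mul(-1, Pow(-47, -1)))))) = Mul(Add(Add(Mul(Add(77, 75), Add(-6, Add(77, 75))), Mul(-1, 2840)), -36758), Add(-50078, Mul(Add(-34, -93), Add(Mul(-2, Pow(-2, -1)), Mul(-1, Pow(-47, -1)))))) = Mul(Add(Add(Mul(152, Add(-6, 152)), -2840), -36758), Add(-50078, Mul(-127, Add(Mul(-2, Rational(-1, 2)), Mul(-1, Rational(-1, 47)))))) = Mul(Add(Add(Mul(152, 146), -2840), -36758), Add(-50078, Mul(-127, Add(1, Rational(1, 47))))) = Mul(Add(Add(22192, -2840), -36758), Add(-50078, Mul(-127, Rational(48, 47)))) = Mul(Add(19352, -36758), Add(-50078, Rational(-6096, 47))) = Mul(-17406, Rational(-2359762, 47)) = Rational(41074017372, 47)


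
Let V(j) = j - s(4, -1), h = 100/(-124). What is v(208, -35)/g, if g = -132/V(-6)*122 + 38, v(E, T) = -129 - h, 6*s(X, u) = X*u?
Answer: -7948/189565 ≈ -0.041928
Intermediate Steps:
s(X, u) = X*u/6 (s(X, u) = (X*u)/6 = X*u/6)
h = -25/31 (h = 100*(-1/124) = -25/31 ≈ -0.80645)
V(j) = ⅔ + j (V(j) = j - 4*(-1)/6 = j - 1*(-⅔) = j + ⅔ = ⅔ + j)
v(E, T) = -3974/31 (v(E, T) = -129 - 1*(-25/31) = -129 + 25/31 = -3974/31)
g = 6115/2 (g = -132/(⅔ - 6)*122 + 38 = -132/(-16/3)*122 + 38 = -132*(-3/16)*122 + 38 = (99/4)*122 + 38 = 6039/2 + 38 = 6115/2 ≈ 3057.5)
v(208, -35)/g = -3974/(31*6115/2) = -3974/31*2/6115 = -7948/189565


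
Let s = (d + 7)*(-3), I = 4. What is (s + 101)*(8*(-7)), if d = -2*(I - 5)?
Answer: -4144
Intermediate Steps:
d = 2 (d = -2*(4 - 5) = -2*(-1) = 2)
s = -27 (s = (2 + 7)*(-3) = 9*(-3) = -27)
(s + 101)*(8*(-7)) = (-27 + 101)*(8*(-7)) = 74*(-56) = -4144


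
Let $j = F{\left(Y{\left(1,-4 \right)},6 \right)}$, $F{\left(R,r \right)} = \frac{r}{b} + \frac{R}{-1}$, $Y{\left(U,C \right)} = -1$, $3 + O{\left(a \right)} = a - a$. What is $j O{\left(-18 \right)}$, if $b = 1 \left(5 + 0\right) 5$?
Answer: $- \frac{93}{25} \approx -3.72$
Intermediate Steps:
$b = 25$ ($b = 1 \cdot 5 \cdot 5 = 1 \cdot 25 = 25$)
$O{\left(a \right)} = -3$ ($O{\left(a \right)} = -3 + \left(a - a\right) = -3 + 0 = -3$)
$F{\left(R,r \right)} = - R + \frac{r}{25}$ ($F{\left(R,r \right)} = \frac{r}{25} + \frac{R}{-1} = r \frac{1}{25} + R \left(-1\right) = \frac{r}{25} - R = - R + \frac{r}{25}$)
$j = \frac{31}{25}$ ($j = \left(-1\right) \left(-1\right) + \frac{1}{25} \cdot 6 = 1 + \frac{6}{25} = \frac{31}{25} \approx 1.24$)
$j O{\left(-18 \right)} = \frac{31}{25} \left(-3\right) = - \frac{93}{25}$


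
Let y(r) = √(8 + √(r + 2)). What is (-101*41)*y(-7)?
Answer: -4141*√(8 + I*√5) ≈ -11824.0 - 1621.4*I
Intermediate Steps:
y(r) = √(8 + √(2 + r))
(-101*41)*y(-7) = (-101*41)*√(8 + √(2 - 7)) = -4141*√(8 + √(-5)) = -4141*√(8 + I*√5)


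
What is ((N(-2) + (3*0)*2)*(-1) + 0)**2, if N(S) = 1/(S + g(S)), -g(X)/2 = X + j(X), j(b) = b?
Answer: 1/36 ≈ 0.027778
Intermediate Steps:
g(X) = -4*X (g(X) = -2*(X + X) = -4*X)
N(S) = -1/(3*S) (N(S) = 1/(S - 4*S) = 1/(-3*S) = -1/(3*S))
((N(-2) + (3*0)*2)*(-1) + 0)**2 = ((-1/3/(-2) + (3*0)*2)*(-1) + 0)**2 = ((-1/3*(-1/2) + 0*2)*(-1) + 0)**2 = ((1/6 + 0)*(-1) + 0)**2 = ((1/6)*(-1) + 0)**2 = (-1/6 + 0)**2 = (-1/6)**2 = 1/36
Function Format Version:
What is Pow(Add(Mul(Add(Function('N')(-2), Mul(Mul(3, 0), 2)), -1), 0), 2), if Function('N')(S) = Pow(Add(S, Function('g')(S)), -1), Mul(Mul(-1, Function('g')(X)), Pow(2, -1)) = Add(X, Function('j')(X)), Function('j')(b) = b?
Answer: Rational(1, 36) ≈ 0.027778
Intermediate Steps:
Function('g')(X) = Mul(-4, X) (Function('g')(X) = Mul(-2, Add(X, X)) = Mul(-2, Mul(2, X)) = Mul(-4, X))
Function('N')(S) = Mul(Rational(-1, 3), Pow(S, -1)) (Function('N')(S) = Pow(Add(S, Mul(-4, S)), -1) = Pow(Mul(-3, S), -1) = Mul(Rational(-1, 3), Pow(S, -1)))
Pow(Add(Mul(Add(Function('N')(-2), Mul(Mul(3, 0), 2)), -1), 0), 2) = Pow(Add(Mul(Add(Mul(Rational(-1, 3), Pow(-2, -1)), Mul(Mul(3, 0), 2)), -1), 0), 2) = Pow(Add(Mul(Add(Mul(Rational(-1, 3), Rational(-1, 2)), Mul(0, 2)), -1), 0), 2) = Pow(Add(Mul(Add(Rational(1, 6), 0), -1), 0), 2) = Pow(Add(Mul(Rational(1, 6), -1), 0), 2) = Pow(Add(Rational(-1, 6), 0), 2) = Pow(Rational(-1, 6), 2) = Rational(1, 36)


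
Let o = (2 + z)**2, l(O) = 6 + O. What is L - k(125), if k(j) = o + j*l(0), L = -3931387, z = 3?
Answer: -3932162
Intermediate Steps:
o = 25 (o = (2 + 3)**2 = 5**2 = 25)
k(j) = 25 + 6*j (k(j) = 25 + j*(6 + 0) = 25 + j*6 = 25 + 6*j)
L - k(125) = -3931387 - (25 + 6*125) = -3931387 - (25 + 750) = -3931387 - 1*775 = -3931387 - 775 = -3932162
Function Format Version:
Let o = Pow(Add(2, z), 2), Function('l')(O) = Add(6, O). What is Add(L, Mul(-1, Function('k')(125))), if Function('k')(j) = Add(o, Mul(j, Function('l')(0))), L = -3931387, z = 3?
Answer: -3932162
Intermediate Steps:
o = 25 (o = Pow(Add(2, 3), 2) = Pow(5, 2) = 25)
Function('k')(j) = Add(25, Mul(6, j)) (Function('k')(j) = Add(25, Mul(j, Add(6, 0))) = Add(25, Mul(j, 6)) = Add(25, Mul(6, j)))
Add(L, Mul(-1, Function('k')(125))) = Add(-3931387, Mul(-1, Add(25, Mul(6, 125)))) = Add(-3931387, Mul(-1, Add(25, 750))) = Add(-3931387, Mul(-1, 775)) = Add(-3931387, -775) = -3932162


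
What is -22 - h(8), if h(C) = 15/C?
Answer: -191/8 ≈ -23.875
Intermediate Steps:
-22 - h(8) = -22 - 15/8 = -191/8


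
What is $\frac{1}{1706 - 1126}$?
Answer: $\frac{1}{580} \approx 0.0017241$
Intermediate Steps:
$\frac{1}{1706 - 1126} = \frac{1}{580}$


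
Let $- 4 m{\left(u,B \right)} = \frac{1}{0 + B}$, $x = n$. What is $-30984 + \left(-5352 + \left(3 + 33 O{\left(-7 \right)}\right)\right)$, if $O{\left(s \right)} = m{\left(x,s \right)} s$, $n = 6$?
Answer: $- \frac{145365}{4} \approx -36341.0$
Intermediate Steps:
$x = 6$
$m{\left(u,B \right)} = - \frac{1}{4 B}$ ($m{\left(u,B \right)} = - \frac{1}{4 \left(0 + B\right)} = - \frac{1}{4 B}$)
$O{\left(s \right)} = - \frac{1}{4}$ ($O{\left(s \right)} = - \frac{1}{4 s} s = - \frac{1}{4}$)
$-30984 + \left(-5352 + \left(3 + 33 O{\left(-7 \right)}\right)\right) = -30984 + \left(-5352 + \left(3 + 33 \left(- \frac{1}{4}\right)\right)\right) = -30984 + \left(-5352 + \left(3 - \frac{33}{4}\right)\right) = -30984 - \frac{21429}{4} = - \frac{145365}{4}$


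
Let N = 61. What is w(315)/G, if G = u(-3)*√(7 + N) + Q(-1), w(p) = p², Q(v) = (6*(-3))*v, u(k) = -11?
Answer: -893025/3952 - 1091475*√17/3952 ≈ -1364.7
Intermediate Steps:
Q(v) = -18*v
G = 18 - 22*√17 (G = -11*√(7 + 61) - 18*(-1) = -22*√17 + 18 = 18 - 22*√17 ≈ -72.708)
w(315)/G = 315²/(18 - 22*√17) = 99225/(18 - 22*√17)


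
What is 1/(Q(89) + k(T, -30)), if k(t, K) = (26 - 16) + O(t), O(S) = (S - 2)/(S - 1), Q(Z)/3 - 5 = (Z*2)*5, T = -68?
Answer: 69/186025 ≈ 0.00037092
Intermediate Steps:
Q(Z) = 15 + 30*Z (Q(Z) = 15 + 3*((Z*2)*5) = 15 + 3*((2*Z)*5) = 15 + 3*(10*Z) = 15 + 30*Z)
O(S) = (-2 + S)/(-1 + S)
k(t, K) = 10 + (-2 + t)/(-1 + t) (k(t, K) = (26 - 16) + (-2 + t)/(-1 + t) = 10 + (-2 + t)/(-1 + t))
1/(Q(89) + k(T, -30)) = 1/((15 + 30*89) + (-12 + 11*(-68))/(-1 - 68)) = 1/((15 + 2670) + (-12 - 748)/(-69)) = 1/(2685 - 1/69*(-760)) = 1/(2685 + 760/69) = 1/(186025/69) = 69/186025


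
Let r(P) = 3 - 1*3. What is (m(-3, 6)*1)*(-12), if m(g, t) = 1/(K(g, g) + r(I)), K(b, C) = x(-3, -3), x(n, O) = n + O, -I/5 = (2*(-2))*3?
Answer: 2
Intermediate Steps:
I = 60 (I = -5*2*(-2)*3 = -(-20)*3 = -5*(-12) = 60)
x(n, O) = O + n
K(b, C) = -6 (K(b, C) = -3 - 3 = -6)
r(P) = 0 (r(P) = 3 - 3 = 0)
m(g, t) = -⅙ (m(g, t) = 1/(-6 + 0) = 1/(-6) = -⅙)
(m(-3, 6)*1)*(-12) = -⅙*1*(-12) = -⅙*(-12) = 2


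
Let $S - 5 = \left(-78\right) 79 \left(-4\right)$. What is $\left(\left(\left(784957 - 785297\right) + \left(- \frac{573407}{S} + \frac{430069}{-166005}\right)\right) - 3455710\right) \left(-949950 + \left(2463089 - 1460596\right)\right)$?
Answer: $- \frac{743171549961304858706}{4092521265} \approx -1.8159 \cdot 10^{11}$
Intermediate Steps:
$S = 24653$ ($S = 5 + \left(-78\right) 79 \left(-4\right) = 5 - -24648 = 5 + 24648 = 24653$)
$\left(\left(\left(784957 - 785297\right) + \left(- \frac{573407}{S} + \frac{430069}{-166005}\right)\right) - 3455710\right) \left(-949950 + \left(2463089 - 1460596\right)\right) = \left(\left(\left(784957 - 785297\right) + \left(- \frac{573407}{24653} + \frac{430069}{-166005}\right)\right) - 3455710\right) \left(-949950 + \left(2463089 - 1460596\right)\right) = \left(\left(-340 + \left(\left(-573407\right) \frac{1}{24653} + 430069 \left(- \frac{1}{166005}\right)\right)\right) - 3455710\right) \left(-949950 + 1002493\right) = \left(\left(-340 - \frac{105790920092}{4092521265}\right) - 3455710\right) 52543 = \left(- \frac{1497248150192}{4092521265} - 3455710\right) 52543 = \left(- \frac{14144063908823342}{4092521265}\right) 52543 = - \frac{743171549961304858706}{4092521265}$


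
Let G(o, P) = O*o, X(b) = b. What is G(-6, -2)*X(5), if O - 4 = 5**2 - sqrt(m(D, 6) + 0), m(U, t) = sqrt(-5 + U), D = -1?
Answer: -870 + 30*6**(1/4)*sqrt(I) ≈ -836.8 + 33.2*I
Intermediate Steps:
O = 29 - 6**(1/4)*sqrt(I) (O = 4 + (5**2 - sqrt(sqrt(-5 - 1) + 0)) = 4 + (25 - sqrt(sqrt(-6) + 0)) = 4 + (25 - sqrt(I*sqrt(6) + 0)) = 4 + (25 - sqrt(I*sqrt(6))) = 4 + (25 - 6**(1/4)*sqrt(I)) = 29 - 6**(1/4)*sqrt(I) ≈ 27.893 - 1.1067*I)
G(o, P) = o*(29 - 6**(1/4)*sqrt(I)) (G(o, P) = (29 - 6**(1/4)*sqrt(I))*o = o*(29 - 6**(1/4)*sqrt(I)))
G(-6, -2)*X(5) = -6*(29 - 6**(1/4)*sqrt(I))*5 = (-174 + 6*6**(1/4)*sqrt(I))*5 = -870 + 30*6**(1/4)*sqrt(I)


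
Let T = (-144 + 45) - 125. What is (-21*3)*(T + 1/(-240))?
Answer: 1128981/80 ≈ 14112.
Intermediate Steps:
T = -224 (T = -99 - 125 = -224)
(-21*3)*(T + 1/(-240)) = (-21*3)*(-224 + 1/(-240)) = -63*(-224 - 1/240) = -63*(-53761/240) = 1128981/80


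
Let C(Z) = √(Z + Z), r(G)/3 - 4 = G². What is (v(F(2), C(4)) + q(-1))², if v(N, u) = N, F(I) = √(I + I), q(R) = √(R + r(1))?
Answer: (2 + √14)² ≈ 32.967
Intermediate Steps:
r(G) = 12 + 3*G²
C(Z) = √2*√Z (C(Z) = √(2*Z) = √2*√Z)
q(R) = √(15 + R) (q(R) = √(R + (12 + 3*1²)) = √(R + (12 + 3*1)) = √(R + (12 + 3)) = √(R + 15) = √(15 + R))
F(I) = √2*√I (F(I) = √(2*I) = √2*√I)
(v(F(2), C(4)) + q(-1))² = (√2*√2 + √(15 - 1))² = (2 + √14)²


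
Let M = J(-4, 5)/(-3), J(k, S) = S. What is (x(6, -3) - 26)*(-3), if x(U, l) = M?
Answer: 83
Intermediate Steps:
M = -5/3 (M = 5/(-3) = 5*(-⅓) = -5/3 ≈ -1.6667)
x(U, l) = -5/3
(x(6, -3) - 26)*(-3) = (-5/3 - 26)*(-3) = -83/3*(-3) = 83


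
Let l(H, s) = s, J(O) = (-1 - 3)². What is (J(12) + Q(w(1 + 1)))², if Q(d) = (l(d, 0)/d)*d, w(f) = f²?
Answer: 256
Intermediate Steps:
J(O) = 16 (J(O) = (-4)² = 16)
Q(d) = 0 (Q(d) = (0/d)*d = 0*d = 0)
(J(12) + Q(w(1 + 1)))² = (16 + 0)² = 16² = 256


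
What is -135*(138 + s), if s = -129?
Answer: -1215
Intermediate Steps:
-135*(138 + s) = -135*(138 - 129) = -135*9 = -1215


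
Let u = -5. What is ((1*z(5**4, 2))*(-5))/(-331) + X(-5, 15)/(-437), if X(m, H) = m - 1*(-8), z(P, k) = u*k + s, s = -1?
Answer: -25028/144647 ≈ -0.17303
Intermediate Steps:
z(P, k) = -1 - 5*k (z(P, k) = -5*k - 1 = -1 - 5*k)
X(m, H) = 8 + m (X(m, H) = m + 8 = 8 + m)
((1*z(5**4, 2))*(-5))/(-331) + X(-5, 15)/(-437) = ((1*(-1 - 5*2))*(-5))/(-331) + (8 - 5)/(-437) = ((1*(-1 - 10))*(-5))*(-1/331) + 3*(-1/437) = ((1*(-11))*(-5))*(-1/331) - 3/437 = -11*(-5)*(-1/331) - 3/437 = 55*(-1/331) - 3/437 = -55/331 - 3/437 = -25028/144647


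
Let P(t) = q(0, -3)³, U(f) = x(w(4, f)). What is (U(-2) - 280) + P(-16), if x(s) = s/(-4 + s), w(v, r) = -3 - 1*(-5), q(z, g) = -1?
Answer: -282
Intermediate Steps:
w(v, r) = 2 (w(v, r) = -3 + 5 = 2)
U(f) = -1 (U(f) = 2/(-4 + 2) = 2/(-2) = 2*(-½) = -1)
P(t) = -1 (P(t) = (-1)³ = -1)
(U(-2) - 280) + P(-16) = (-1 - 280) - 1 = -281 - 1 = -282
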